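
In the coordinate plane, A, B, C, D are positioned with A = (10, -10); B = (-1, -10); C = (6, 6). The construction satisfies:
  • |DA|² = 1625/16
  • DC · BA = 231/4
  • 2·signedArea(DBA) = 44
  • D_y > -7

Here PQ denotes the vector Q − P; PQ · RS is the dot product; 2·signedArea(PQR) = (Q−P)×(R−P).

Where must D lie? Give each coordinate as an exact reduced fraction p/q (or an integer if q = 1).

1. D_x = 3/4  [2·signedArea(DBA) = 44 ∩ DC · BA = 231/4]
2. D_y = -6  [2·signedArea(DBA) = 44 ∩ DC · BA = 231/4]
   → D = (3/4, -6)

D = (3/4, -6)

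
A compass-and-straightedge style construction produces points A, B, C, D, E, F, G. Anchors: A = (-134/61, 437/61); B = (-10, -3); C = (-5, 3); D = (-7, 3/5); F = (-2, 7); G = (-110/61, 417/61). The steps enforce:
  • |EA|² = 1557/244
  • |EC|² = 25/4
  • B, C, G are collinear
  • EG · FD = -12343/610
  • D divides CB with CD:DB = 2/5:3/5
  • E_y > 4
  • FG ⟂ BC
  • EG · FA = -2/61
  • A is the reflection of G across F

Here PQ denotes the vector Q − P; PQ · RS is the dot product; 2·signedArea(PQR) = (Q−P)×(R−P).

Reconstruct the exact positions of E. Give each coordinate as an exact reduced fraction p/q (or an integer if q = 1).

1. E_x = -7/2  [EG · FD = -12343/610 ∩ EG · FA = -2/61]
2. E_y = 5  [EG · FD = -12343/610 ∩ EG · FA = -2/61]
   → E = (-7/2, 5)

E = (-7/2, 5)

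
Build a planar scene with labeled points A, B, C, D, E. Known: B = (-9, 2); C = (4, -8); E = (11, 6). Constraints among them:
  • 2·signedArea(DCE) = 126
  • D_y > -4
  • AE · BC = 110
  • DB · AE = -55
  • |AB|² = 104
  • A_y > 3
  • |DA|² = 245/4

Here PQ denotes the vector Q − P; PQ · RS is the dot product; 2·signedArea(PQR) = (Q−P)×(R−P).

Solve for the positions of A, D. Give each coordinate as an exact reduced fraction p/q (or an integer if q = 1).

A = (1, 4)
D = (-5/2, -3)

1. A_x = 1  [line -13·x + 10·y + -27 = 0 ∩ |AB|² = 104]
2. A_y = 4  [line -13·x + 10·y + -27 = 0 ∩ |AB|² = 104]
   → A = (1, 4)
3. D_x = -5/2  [DB · AE = -55 ∩ 2·signedArea(DCE) = 126]
4. D_y = -3  [DB · AE = -55 ∩ 2·signedArea(DCE) = 126]
   → D = (-5/2, -3)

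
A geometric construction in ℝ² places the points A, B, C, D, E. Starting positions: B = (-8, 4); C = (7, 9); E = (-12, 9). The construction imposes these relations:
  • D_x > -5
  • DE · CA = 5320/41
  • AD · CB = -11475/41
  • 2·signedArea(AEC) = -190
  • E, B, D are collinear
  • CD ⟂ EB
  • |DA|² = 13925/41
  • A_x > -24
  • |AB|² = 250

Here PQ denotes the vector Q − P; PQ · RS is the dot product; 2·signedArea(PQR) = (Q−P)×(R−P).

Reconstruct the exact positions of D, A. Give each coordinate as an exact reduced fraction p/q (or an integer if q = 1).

A = (-23, -1)
D = (-188/41, -11/41)

1. D_x = -188/41  [E, B, D are collinear ∩ CD ⟂ EB]
2. D_y = -11/41  [E, B, D are collinear ∩ CD ⟂ EB]
   → D = (-188/41, -11/41)
3. A_x = -23  [AD · CB = -11475/41 ∩ DE · CA = 5320/41]
4. A_y = -1  [AD · CB = -11475/41 ∩ DE · CA = 5320/41]
   → A = (-23, -1)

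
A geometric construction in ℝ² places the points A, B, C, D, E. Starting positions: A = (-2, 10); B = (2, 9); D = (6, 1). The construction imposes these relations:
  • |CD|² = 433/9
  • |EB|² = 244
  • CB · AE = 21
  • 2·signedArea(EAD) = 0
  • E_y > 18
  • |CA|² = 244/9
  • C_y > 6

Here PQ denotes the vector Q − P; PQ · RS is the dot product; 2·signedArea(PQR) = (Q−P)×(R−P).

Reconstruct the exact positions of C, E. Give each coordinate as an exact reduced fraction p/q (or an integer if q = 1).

1. E_x = -10  [line 9·x + 8·y + -62 = 0 ∩ |EB|² = 244]
2. E_y = 19  [line 9·x + 8·y + -62 = 0 ∩ |EB|² = 244]
   → E = (-10, 19)
3. C_x = 2  [line 8·x + -9·y + 44 = 0 ∩ |CA|² = 244/9]
4. C_y = 20/3  [line 8·x + -9·y + 44 = 0 ∩ |CA|² = 244/9]
   → C = (2, 20/3)

C = (2, 20/3)
E = (-10, 19)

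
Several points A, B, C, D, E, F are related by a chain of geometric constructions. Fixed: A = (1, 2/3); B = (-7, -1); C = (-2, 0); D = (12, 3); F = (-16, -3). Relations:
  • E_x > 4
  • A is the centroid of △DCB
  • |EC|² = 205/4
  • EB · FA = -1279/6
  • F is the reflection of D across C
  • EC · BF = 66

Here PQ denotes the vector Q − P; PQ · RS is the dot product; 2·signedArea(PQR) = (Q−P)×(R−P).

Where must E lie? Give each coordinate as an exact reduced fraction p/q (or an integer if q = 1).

E = (5, 3/2)

1. E_x = 5  [EB · FA = -1279/6 ∩ EC · BF = 66]
2. E_y = 3/2  [EB · FA = -1279/6 ∩ EC · BF = 66]
   → E = (5, 3/2)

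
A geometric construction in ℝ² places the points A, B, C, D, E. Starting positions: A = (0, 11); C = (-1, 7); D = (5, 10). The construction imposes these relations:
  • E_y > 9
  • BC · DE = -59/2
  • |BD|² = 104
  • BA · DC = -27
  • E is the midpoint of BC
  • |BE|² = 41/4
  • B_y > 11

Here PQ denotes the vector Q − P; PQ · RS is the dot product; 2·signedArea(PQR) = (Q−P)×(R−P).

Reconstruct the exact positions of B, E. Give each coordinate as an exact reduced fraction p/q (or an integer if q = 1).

1. B_x = -5  [line 6·x + 3·y + -6 = 0 ∩ |BD|² = 104]
2. B_y = 12  [line 6·x + 3·y + -6 = 0 ∩ |BD|² = 104]
   → B = (-5, 12)
3. E_x = -3  [E is the midpoint of BC]
4. E_y = 19/2  [E is the midpoint of BC]
   → E = (-3, 19/2)

B = (-5, 12)
E = (-3, 19/2)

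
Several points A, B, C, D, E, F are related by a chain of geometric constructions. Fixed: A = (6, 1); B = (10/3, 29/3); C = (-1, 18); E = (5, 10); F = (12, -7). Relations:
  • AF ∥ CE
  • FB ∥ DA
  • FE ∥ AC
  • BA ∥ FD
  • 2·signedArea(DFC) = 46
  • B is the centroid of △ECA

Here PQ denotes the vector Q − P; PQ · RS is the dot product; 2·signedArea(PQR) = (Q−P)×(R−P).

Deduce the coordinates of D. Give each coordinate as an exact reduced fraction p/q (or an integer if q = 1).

1. D_x = 44/3  [FB ∥ DA ∩ BA ∥ FD]
2. D_y = -47/3  [FB ∥ DA ∩ BA ∥ FD]
   → D = (44/3, -47/3)

D = (44/3, -47/3)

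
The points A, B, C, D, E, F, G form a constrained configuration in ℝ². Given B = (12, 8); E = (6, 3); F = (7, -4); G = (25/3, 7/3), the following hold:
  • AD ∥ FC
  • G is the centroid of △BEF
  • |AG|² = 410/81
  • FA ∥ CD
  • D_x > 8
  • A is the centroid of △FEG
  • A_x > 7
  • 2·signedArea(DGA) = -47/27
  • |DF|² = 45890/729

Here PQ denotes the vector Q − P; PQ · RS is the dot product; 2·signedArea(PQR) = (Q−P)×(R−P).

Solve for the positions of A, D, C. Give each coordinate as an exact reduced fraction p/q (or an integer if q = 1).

A = (64/9, 4/9)
C = (223/27, -17/27)
D = (226/27, 103/27)

1. A_x = 64/9  [A is the centroid of △FEG]
2. A_y = 4/9  [A is the centroid of △FEG]
   → A = (64/9, 4/9)
3. D_x = 226/27  [line 17/9·x + -11/9·y + -301/27 = 0 ∩ |DF|² = 45890/729]
4. D_y = 103/27  [line 17/9·x + -11/9·y + -301/27 = 0 ∩ |DF|² = 45890/729]
   → D = (226/27, 103/27)
5. C_x = 223/27  [FA ∥ CD ∩ AD ∥ FC]
6. C_y = -17/27  [FA ∥ CD ∩ AD ∥ FC]
   → C = (223/27, -17/27)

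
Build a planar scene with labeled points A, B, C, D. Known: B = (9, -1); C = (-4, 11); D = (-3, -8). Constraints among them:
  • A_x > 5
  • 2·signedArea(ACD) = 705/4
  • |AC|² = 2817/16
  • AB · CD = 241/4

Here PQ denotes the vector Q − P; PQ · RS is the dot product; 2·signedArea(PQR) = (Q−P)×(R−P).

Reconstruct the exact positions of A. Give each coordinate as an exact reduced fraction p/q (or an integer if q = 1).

1. A_x = 23/4  [2·signedArea(ACD) = 705/4 ∩ AB · CD = 241/4]
2. A_y = 2  [2·signedArea(ACD) = 705/4 ∩ AB · CD = 241/4]
   → A = (23/4, 2)

A = (23/4, 2)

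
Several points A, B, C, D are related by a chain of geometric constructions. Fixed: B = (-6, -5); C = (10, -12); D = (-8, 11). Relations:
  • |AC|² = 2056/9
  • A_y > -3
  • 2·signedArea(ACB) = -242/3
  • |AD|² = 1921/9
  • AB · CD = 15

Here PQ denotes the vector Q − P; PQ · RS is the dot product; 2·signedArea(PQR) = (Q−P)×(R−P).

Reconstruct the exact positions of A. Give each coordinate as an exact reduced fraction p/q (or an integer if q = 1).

A = (-4/3, -2)

1. A_x = -4/3  [AB · CD = 15 ∩ 2·signedArea(ACB) = -242/3]
2. A_y = -2  [AB · CD = 15 ∩ 2·signedArea(ACB) = -242/3]
   → A = (-4/3, -2)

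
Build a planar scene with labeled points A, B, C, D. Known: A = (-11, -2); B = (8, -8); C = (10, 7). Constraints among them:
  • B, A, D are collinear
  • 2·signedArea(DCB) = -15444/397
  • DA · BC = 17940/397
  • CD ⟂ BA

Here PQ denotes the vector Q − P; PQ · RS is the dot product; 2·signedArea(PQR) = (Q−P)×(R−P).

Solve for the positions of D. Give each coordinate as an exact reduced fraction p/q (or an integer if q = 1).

1. D_x = 2188/397  [B, A, D are collinear ∩ CD ⟂ BA]
2. D_y = -2864/397  [B, A, D are collinear ∩ CD ⟂ BA]
   → D = (2188/397, -2864/397)

D = (2188/397, -2864/397)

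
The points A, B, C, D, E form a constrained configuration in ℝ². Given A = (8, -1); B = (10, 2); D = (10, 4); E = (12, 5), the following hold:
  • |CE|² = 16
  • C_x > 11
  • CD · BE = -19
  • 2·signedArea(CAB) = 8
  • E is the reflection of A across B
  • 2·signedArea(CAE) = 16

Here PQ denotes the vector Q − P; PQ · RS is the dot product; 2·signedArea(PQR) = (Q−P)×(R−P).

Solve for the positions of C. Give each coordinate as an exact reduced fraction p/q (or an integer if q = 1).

C = (12, 9)

1. C_x = 12  [CD · BE = -19 ∩ 2·signedArea(CAB) = 8]
2. C_y = 9  [CD · BE = -19 ∩ 2·signedArea(CAB) = 8]
   → C = (12, 9)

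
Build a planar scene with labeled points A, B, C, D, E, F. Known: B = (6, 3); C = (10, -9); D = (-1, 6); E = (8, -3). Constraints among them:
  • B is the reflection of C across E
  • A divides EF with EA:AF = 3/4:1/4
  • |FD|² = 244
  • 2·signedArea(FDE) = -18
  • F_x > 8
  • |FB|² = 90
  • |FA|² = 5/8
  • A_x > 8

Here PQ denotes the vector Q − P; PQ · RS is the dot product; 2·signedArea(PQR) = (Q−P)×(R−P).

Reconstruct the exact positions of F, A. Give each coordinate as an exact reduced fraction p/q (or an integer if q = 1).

A = (35/4, -21/4)
F = (9, -6)

1. F_x = 9  [line 9·x + 9·y + -27 = 0 ∩ |FD|² = 244]
2. F_y = -6  [line 9·x + 9·y + -27 = 0 ∩ |FD|² = 244]
   → F = (9, -6)
3. A_x = 35/4  [A divides EF with EA:AF = 3/4:1/4]
4. A_y = -21/4  [A divides EF with EA:AF = 3/4:1/4]
   → A = (35/4, -21/4)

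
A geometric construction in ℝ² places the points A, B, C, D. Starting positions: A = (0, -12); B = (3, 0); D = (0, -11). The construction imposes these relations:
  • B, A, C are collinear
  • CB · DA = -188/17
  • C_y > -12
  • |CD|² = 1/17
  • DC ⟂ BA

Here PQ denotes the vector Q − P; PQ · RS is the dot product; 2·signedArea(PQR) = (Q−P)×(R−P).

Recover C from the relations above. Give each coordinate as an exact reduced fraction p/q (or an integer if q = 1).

C = (4/17, -188/17)

1. C_x = 4/17  [B, A, C are collinear ∩ DC ⟂ BA]
2. C_y = -188/17  [B, A, C are collinear ∩ DC ⟂ BA]
   → C = (4/17, -188/17)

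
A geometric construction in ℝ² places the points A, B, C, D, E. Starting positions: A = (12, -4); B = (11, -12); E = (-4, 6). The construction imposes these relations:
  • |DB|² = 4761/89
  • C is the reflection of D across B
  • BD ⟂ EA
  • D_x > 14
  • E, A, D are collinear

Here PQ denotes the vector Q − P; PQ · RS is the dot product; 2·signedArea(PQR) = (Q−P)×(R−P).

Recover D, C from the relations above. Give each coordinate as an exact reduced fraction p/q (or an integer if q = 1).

1. D_x = 1324/89  [E, A, D are collinear ∩ BD ⟂ EA]
2. D_y = -516/89  [E, A, D are collinear ∩ BD ⟂ EA]
   → D = (1324/89, -516/89)
3. C_x = 634/89  [C is the reflection of D across B]
4. C_y = -1620/89  [C is the reflection of D across B]
   → C = (634/89, -1620/89)

C = (634/89, -1620/89)
D = (1324/89, -516/89)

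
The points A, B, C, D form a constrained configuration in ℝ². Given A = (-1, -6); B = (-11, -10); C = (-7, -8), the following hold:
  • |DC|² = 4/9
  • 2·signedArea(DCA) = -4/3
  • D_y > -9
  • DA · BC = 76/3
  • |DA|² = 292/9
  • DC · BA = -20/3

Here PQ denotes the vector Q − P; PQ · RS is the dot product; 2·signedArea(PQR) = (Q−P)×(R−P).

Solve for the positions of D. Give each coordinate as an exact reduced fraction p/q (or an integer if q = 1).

D = (-19/3, -8)

1. D_x = -19/3  [2·signedArea(DCA) = -4/3 ∩ DC · BA = -20/3]
2. D_y = -8  [2·signedArea(DCA) = -4/3 ∩ DC · BA = -20/3]
   → D = (-19/3, -8)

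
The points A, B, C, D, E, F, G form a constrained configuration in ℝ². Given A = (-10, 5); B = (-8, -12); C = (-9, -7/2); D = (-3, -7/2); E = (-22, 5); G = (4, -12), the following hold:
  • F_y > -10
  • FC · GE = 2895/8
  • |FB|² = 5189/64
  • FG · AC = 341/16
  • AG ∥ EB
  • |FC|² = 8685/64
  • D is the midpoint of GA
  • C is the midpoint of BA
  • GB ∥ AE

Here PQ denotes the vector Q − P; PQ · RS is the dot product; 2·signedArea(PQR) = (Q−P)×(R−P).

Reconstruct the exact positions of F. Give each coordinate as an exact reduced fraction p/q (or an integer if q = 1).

F = (3/4, -79/8)

1. F_x = 3/4  [FG · AC = 341/16 ∩ FC · GE = 2895/8]
2. F_y = -79/8  [FG · AC = 341/16 ∩ FC · GE = 2895/8]
   → F = (3/4, -79/8)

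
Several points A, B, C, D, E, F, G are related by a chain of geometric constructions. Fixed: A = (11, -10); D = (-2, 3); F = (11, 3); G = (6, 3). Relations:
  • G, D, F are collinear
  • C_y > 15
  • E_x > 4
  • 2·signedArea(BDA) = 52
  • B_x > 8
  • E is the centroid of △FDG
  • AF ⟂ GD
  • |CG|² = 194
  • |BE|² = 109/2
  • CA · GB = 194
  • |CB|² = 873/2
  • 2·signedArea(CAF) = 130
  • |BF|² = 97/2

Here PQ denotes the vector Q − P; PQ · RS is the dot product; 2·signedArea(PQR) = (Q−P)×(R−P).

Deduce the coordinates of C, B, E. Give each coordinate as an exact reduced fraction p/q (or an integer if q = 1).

B = (17/2, -7/2)
C = (1, 16)
E = (5, 3)

1. C_x = 1  [2·signedArea(CAF) = 130]
2. C_y = 16  [|CG|² = 194]
   → C = (1, 16)
3. B_x = 17/2  [CA · GB = 194 ∩ 2·signedArea(BDA) = 52]
4. B_y = -7/2  [CA · GB = 194 ∩ 2·signedArea(BDA) = 52]
   → B = (17/2, -7/2)
5. E_x = 5  [E is the centroid of △FDG]
6. E_y = 3  [E is the centroid of △FDG]
   → E = (5, 3)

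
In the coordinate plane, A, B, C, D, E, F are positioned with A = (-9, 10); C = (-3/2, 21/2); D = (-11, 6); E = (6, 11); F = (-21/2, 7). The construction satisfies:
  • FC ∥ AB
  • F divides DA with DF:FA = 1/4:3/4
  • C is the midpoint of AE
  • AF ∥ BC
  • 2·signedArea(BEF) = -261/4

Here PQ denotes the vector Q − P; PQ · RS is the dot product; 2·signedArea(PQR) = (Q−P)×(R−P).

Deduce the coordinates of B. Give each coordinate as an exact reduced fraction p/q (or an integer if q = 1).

1. B_x = 0  [AF ∥ BC ∩ FC ∥ AB]
2. B_y = 27/2  [AF ∥ BC ∩ FC ∥ AB]
   → B = (0, 27/2)

B = (0, 27/2)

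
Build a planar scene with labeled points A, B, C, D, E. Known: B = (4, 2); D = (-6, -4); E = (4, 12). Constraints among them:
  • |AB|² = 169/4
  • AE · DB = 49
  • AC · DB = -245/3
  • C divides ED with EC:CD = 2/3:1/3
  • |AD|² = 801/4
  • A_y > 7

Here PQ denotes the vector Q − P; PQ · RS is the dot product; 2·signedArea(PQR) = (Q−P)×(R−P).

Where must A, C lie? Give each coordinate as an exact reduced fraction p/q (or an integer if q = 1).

A = (3/2, 8)
C = (-8/3, 4/3)

1. A_x = 3/2  [line -10·x + -6·y + 63 = 0 ∩ |AD|² = 801/4]
2. A_y = 8  [line -10·x + -6·y + 63 = 0 ∩ |AD|² = 801/4]
   → A = (3/2, 8)
3. C_x = -8/3  [AC · DB = -245/3 ∩ C divides ED with EC:CD = 2/3:1/3]
4. C_y = 4/3  [AC · DB = -245/3 ∩ C divides ED with EC:CD = 2/3:1/3]
   → C = (-8/3, 4/3)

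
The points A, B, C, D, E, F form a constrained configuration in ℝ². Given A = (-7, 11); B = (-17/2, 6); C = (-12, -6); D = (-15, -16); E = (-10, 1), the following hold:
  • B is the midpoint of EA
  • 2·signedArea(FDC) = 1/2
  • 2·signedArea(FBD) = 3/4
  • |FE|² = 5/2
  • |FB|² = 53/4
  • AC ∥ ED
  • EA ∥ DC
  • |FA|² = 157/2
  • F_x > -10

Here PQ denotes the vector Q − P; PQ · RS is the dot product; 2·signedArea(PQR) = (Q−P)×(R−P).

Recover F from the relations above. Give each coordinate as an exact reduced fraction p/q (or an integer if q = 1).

1. F_x = -19/2  [2·signedArea(FDC) = 1/2 ∩ 2·signedArea(FBD) = 3/4]
2. F_y = 5/2  [2·signedArea(FDC) = 1/2 ∩ 2·signedArea(FBD) = 3/4]
   → F = (-19/2, 5/2)

F = (-19/2, 5/2)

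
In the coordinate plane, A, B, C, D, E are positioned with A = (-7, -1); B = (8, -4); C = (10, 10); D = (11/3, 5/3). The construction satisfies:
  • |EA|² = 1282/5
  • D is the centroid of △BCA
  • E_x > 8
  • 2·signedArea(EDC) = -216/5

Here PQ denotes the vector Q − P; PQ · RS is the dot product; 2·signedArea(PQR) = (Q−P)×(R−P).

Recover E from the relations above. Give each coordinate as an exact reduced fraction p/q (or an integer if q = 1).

1. E_x = 44/5  [line -25/3·x + 19/3·y + 316/5 = 0 ∩ |EA|² = 1282/5]
2. E_y = 8/5  [line -25/3·x + 19/3·y + 316/5 = 0 ∩ |EA|² = 1282/5]
   → E = (44/5, 8/5)

E = (44/5, 8/5)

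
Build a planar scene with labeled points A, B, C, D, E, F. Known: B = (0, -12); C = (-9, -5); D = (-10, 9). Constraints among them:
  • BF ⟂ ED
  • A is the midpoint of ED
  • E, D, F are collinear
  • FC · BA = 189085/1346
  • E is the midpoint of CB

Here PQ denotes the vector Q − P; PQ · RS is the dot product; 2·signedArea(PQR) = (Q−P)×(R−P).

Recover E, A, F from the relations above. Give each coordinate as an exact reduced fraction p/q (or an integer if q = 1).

1. E_x = -9/2  [E is the midpoint of CB]
2. E_y = -17/2  [E is the midpoint of CB]
   → E = (-9/2, -17/2)
3. A_x = -29/4  [A is the midpoint of ED]
4. A_y = 1/4  [A is the midpoint of ED]
   → A = (-29/4, 1/4)
5. F_x = -4165/1346  [E, D, F are collinear ∩ BF ⟂ ED]
6. F_y = -17461/1346  [E, D, F are collinear ∩ BF ⟂ ED]
   → F = (-4165/1346, -17461/1346)

A = (-29/4, 1/4)
E = (-9/2, -17/2)
F = (-4165/1346, -17461/1346)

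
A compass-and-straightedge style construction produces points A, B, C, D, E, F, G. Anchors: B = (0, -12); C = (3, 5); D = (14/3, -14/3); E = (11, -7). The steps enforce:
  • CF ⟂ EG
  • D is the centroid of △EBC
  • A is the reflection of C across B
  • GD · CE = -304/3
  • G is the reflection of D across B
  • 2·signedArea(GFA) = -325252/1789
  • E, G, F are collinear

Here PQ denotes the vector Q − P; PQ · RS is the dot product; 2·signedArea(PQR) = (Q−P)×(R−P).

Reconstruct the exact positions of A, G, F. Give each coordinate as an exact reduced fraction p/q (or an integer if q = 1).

A = (-3, -29)
F = (21277/1789, -11265/1789)
G = (-14/3, -58/3)

1. A_x = -3  [A is the reflection of C across B]
2. A_y = -29  [A is the reflection of C across B]
   → A = (-3, -29)
3. G_x = -14/3  [G is the reflection of D across B]
4. G_y = -58/3  [G is the reflection of D across B]
   → G = (-14/3, -58/3)
5. F_x = 21277/1789  [E, G, F are collinear ∩ CF ⟂ EG]
6. F_y = -11265/1789  [E, G, F are collinear ∩ CF ⟂ EG]
   → F = (21277/1789, -11265/1789)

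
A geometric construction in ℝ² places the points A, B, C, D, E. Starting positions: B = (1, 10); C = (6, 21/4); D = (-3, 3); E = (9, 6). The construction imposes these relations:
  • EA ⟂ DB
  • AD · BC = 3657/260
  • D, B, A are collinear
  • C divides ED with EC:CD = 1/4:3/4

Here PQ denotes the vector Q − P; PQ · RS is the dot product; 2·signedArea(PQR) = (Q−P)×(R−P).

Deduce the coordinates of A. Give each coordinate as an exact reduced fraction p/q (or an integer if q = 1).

1. A_x = 81/65  [D, B, A are collinear ∩ EA ⟂ DB]
2. A_y = 678/65  [D, B, A are collinear ∩ EA ⟂ DB]
   → A = (81/65, 678/65)

A = (81/65, 678/65)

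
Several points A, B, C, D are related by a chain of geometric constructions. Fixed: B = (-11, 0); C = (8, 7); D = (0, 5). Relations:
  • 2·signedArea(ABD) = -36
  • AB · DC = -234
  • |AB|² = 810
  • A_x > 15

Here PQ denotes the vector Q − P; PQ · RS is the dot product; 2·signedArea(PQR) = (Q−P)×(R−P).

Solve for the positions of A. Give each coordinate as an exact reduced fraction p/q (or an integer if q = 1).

A = (16, 9)

1. A_x = 16  [AB · DC = -234 ∩ 2·signedArea(ABD) = -36]
2. A_y = 9  [AB · DC = -234 ∩ 2·signedArea(ABD) = -36]
   → A = (16, 9)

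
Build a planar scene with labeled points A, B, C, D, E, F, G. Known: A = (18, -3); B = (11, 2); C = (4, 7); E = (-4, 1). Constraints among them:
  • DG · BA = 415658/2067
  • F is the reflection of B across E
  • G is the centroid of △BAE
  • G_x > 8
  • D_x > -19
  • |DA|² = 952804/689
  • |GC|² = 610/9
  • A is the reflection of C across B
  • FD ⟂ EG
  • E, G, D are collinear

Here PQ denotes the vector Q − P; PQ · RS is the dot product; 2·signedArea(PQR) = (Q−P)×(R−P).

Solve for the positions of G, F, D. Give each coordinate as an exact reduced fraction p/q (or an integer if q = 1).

D = (-12968/689, 1517/689)
F = (-19, 0)
G = (25/3, 0)

1. G_x = 25/3  [G is the centroid of △BAE]
2. G_y = 0  [G is the centroid of △BAE]
   → G = (25/3, 0)
3. F_x = -19  [F is the reflection of B across E]
4. F_y = 0  [F is the reflection of B across E]
   → F = (-19, 0)
5. D_x = -12968/689  [E, G, D are collinear ∩ FD ⟂ EG]
6. D_y = 1517/689  [E, G, D are collinear ∩ FD ⟂ EG]
   → D = (-12968/689, 1517/689)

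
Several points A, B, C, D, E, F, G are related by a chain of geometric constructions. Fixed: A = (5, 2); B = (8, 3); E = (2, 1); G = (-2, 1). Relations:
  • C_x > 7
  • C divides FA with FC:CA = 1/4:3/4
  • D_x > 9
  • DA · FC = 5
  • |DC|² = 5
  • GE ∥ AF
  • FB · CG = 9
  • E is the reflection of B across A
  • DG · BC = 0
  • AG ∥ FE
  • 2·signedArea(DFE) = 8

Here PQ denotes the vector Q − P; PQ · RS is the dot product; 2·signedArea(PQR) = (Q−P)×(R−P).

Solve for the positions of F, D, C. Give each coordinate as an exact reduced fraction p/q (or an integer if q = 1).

C = (8, 2)
D = (10, 1)
F = (9, 2)

1. F_x = 9  [AG ∥ FE ∩ GE ∥ AF]
2. F_y = 2  [AG ∥ FE ∩ GE ∥ AF]
   → F = (9, 2)
3. C_x = 8  [C divides FA with FC:CA = 1/4:3/4]
4. C_y = 2  [C divides FA with FC:CA = 1/4:3/4]
   → C = (8, 2)
5. D_x = 10  [DG · BC = 0 ∩ DA · FC = 5]
6. D_y = 1  [DG · BC = 0 ∩ DA · FC = 5]
   → D = (10, 1)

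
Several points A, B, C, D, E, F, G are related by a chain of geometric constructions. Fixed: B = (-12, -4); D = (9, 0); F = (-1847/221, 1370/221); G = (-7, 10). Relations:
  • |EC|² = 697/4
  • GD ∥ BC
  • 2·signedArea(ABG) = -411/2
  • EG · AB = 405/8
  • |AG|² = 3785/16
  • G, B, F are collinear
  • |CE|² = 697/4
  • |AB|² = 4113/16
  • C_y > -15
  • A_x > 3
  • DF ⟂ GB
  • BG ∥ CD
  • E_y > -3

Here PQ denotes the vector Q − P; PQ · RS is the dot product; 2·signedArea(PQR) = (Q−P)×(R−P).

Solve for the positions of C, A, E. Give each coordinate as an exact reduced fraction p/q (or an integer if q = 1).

A = (15/4, -1)
C = (4, -14)
E = (-3/2, -2)

1. C_x = 4  [BG ∥ CD ∩ GD ∥ BC]
2. C_y = -14  [BG ∥ CD ∩ GD ∥ BC]
   → C = (4, -14)
3. A_x = 15/4  [line -14·x + 5·y + 115/2 = 0 ∩ |AB|² = 4113/16]
4. A_y = -1  [line -14·x + 5·y + 115/2 = 0 ∩ |AB|² = 4113/16]
   → A = (15/4, -1)
5. E_x = -3/2  [line 63/4·x + 3·y + 237/8 = 0 ∩ |EC|² = 697/4]
6. E_y = -2  [line 63/4·x + 3·y + 237/8 = 0 ∩ |EC|² = 697/4]
   → E = (-3/2, -2)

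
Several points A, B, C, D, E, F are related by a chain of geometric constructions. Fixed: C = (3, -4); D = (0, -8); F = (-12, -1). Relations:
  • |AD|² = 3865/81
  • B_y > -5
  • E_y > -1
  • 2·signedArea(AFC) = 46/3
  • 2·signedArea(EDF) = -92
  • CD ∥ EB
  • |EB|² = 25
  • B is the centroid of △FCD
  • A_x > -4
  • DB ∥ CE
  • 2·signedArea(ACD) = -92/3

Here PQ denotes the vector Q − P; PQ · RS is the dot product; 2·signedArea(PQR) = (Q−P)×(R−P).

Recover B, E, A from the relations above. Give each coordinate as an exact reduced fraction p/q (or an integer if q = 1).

A = (-3, -16/9)
B = (-3, -13/3)
E = (0, -1/3)

1. B_x = -3  [B is the centroid of △FCD]
2. B_y = -13/3  [B is the centroid of △FCD]
   → B = (-3, -13/3)
3. E_x = 0  [CD ∥ EB ∩ DB ∥ CE]
4. E_y = -1/3  [CD ∥ EB ∩ DB ∥ CE]
   → E = (0, -1/3)
5. A_x = -3  [2·signedArea(ACD) = -92/3 ∩ 2·signedArea(AFC) = 46/3]
6. A_y = -16/9  [2·signedArea(ACD) = -92/3 ∩ 2·signedArea(AFC) = 46/3]
   → A = (-3, -16/9)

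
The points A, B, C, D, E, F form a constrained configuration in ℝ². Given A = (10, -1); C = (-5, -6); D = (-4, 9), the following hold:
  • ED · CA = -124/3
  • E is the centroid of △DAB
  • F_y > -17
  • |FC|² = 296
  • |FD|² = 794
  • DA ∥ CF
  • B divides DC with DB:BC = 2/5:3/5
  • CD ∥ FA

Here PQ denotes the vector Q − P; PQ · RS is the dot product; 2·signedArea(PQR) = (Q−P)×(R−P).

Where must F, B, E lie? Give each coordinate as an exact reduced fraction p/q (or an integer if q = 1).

B = (-22/5, 3)
E = (8/15, 11/3)
F = (9, -16)

1. F_x = 9  [CD ∥ FA ∩ DA ∥ CF]
2. F_y = -16  [CD ∥ FA ∩ DA ∥ CF]
   → F = (9, -16)
3. B_x = -22/5  [B divides DC with DB:BC = 2/5:3/5]
4. B_y = 3  [B divides DC with DB:BC = 2/5:3/5]
   → B = (-22/5, 3)
5. E_x = 8/15  [E is the centroid of △DAB]
6. E_y = 11/3  [E is the centroid of △DAB]
   → E = (8/15, 11/3)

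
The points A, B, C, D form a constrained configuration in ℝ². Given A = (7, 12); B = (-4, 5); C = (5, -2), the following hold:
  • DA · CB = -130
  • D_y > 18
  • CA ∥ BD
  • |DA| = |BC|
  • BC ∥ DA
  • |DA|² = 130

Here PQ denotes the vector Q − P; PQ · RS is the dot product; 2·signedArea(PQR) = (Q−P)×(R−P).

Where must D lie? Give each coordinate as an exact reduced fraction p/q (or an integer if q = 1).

D = (-2, 19)

1. D_x = -2  [BC ∥ DA ∩ CA ∥ BD]
2. D_y = 19  [BC ∥ DA ∩ CA ∥ BD]
   → D = (-2, 19)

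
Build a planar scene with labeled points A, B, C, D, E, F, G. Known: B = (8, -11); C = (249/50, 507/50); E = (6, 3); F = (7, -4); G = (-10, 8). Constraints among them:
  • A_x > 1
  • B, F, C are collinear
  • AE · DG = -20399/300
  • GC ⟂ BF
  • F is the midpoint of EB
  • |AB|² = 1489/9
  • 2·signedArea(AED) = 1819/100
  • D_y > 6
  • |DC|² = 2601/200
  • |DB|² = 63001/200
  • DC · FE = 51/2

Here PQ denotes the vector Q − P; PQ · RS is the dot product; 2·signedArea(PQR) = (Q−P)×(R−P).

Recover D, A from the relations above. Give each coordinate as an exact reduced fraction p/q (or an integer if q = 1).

1. D_x = 549/100  [line 1·x + -7·y + 81/2 = 0 ∩ |DB|² = 63001/200]
2. D_y = 657/100  [line 1·x + -7·y + 81/2 = 0 ∩ |DB|² = 63001/200]
   → D = (549/100, 657/100)
3. A_x = 4/3  [AE · DG = -20399/300 ∩ 2·signedArea(AED) = 1819/100]
4. A_y = 0  [AE · DG = -20399/300 ∩ 2·signedArea(AED) = 1819/100]
   → A = (4/3, 0)

A = (4/3, 0)
D = (549/100, 657/100)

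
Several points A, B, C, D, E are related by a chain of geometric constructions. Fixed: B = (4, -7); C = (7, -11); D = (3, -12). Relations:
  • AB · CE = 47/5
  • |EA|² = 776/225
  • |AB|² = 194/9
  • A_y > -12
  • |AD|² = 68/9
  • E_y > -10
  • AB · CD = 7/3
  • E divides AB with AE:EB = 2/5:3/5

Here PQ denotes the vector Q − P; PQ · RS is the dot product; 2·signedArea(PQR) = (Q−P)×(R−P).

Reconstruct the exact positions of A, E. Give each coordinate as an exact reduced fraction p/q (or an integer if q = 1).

A = (17/3, -34/3)
E = (5, -48/5)

1. A_x = 17/3  [line 4·x + 1·y + -34/3 = 0 ∩ |AD|² = 68/9]
2. A_y = -34/3  [line 4·x + 1·y + -34/3 = 0 ∩ |AD|² = 68/9]
   → A = (17/3, -34/3)
3. E_x = 5  [E divides AB with AE:EB = 2/5:3/5]
4. E_y = -48/5  [E divides AB with AE:EB = 2/5:3/5]
   → E = (5, -48/5)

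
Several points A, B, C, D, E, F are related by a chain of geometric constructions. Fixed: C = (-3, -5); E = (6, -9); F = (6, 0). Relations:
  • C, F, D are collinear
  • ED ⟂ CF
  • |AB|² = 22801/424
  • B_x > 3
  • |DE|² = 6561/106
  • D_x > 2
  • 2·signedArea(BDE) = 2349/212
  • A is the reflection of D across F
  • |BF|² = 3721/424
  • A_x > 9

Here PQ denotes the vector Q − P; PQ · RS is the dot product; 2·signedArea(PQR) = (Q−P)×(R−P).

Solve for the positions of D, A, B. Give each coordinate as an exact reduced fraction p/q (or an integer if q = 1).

A = (1041/106, 225/106)
B = (723/212, -305/212)
D = (231/106, -225/106)

1. D_x = 231/106  [C, F, D are collinear ∩ ED ⟂ CF]
2. D_y = -225/106  [C, F, D are collinear ∩ ED ⟂ CF]
   → D = (231/106, -225/106)
3. A_x = 1041/106  [A is the reflection of D across F]
4. A_y = 225/106  [A is the reflection of D across F]
   → A = (1041/106, 225/106)
5. B_x = 723/212  [line 729/106·x + 405/106·y + -3807/212 = 0 ∩ |BF|² = 3721/424]
6. B_y = -305/212  [line 729/106·x + 405/106·y + -3807/212 = 0 ∩ |BF|² = 3721/424]
   → B = (723/212, -305/212)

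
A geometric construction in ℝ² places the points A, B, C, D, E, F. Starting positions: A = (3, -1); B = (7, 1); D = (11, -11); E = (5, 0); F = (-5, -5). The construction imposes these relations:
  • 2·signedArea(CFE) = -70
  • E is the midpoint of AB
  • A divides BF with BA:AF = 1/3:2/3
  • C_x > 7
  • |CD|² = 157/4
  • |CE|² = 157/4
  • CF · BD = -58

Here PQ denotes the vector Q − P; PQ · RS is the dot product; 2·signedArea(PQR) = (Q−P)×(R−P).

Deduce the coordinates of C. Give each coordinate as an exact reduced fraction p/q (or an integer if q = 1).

1. C_x = 8  [2·signedArea(CFE) = -70 ∩ CF · BD = -58]
2. C_y = -11/2  [2·signedArea(CFE) = -70 ∩ CF · BD = -58]
   → C = (8, -11/2)

C = (8, -11/2)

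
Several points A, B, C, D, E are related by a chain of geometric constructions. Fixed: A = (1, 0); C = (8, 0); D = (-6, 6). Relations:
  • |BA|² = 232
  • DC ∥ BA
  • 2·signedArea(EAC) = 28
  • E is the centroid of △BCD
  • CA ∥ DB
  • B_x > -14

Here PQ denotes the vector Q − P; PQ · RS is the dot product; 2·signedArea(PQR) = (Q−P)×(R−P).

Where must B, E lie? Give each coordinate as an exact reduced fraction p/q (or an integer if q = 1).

B = (-13, 6)
E = (-11/3, 4)

1. B_x = -13  [DC ∥ BA ∩ CA ∥ DB]
2. B_y = 6  [DC ∥ BA ∩ CA ∥ DB]
   → B = (-13, 6)
3. E_x = -11/3  [E is the centroid of △BCD]
4. E_y = 4  [E is the centroid of △BCD]
   → E = (-11/3, 4)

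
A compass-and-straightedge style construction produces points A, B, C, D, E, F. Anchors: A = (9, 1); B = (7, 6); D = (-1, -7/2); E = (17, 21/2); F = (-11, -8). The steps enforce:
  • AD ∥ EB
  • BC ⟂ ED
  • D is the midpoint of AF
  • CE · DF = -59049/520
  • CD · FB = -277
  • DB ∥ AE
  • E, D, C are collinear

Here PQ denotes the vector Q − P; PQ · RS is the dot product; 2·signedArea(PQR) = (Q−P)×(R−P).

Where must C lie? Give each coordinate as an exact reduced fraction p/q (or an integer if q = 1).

1. C_x = 2233/260  [E, D, C are collinear ∩ BC ⟂ ED]
2. C_y = 1029/260  [E, D, C are collinear ∩ BC ⟂ ED]
   → C = (2233/260, 1029/260)

C = (2233/260, 1029/260)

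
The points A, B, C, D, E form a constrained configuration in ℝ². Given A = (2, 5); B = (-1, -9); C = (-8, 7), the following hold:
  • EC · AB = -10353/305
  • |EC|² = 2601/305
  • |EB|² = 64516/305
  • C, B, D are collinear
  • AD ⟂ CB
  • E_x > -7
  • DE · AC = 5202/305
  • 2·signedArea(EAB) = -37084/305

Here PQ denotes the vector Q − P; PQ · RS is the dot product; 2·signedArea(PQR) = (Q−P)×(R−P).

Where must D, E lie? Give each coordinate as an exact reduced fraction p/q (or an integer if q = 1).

1. D_x = -1726/305  [C, B, D are collinear ∩ AD ⟂ CB]
2. D_y = 503/305  [C, B, D are collinear ∩ AD ⟂ CB]
   → D = (-1726/305, 503/305)
3. E_x = -2083/305  [2·signedArea(EAB) = -37084/305 ∩ DE · AC = 5202/305]
4. E_y = 1319/305  [2·signedArea(EAB) = -37084/305 ∩ DE · AC = 5202/305]
   → E = (-2083/305, 1319/305)

D = (-1726/305, 503/305)
E = (-2083/305, 1319/305)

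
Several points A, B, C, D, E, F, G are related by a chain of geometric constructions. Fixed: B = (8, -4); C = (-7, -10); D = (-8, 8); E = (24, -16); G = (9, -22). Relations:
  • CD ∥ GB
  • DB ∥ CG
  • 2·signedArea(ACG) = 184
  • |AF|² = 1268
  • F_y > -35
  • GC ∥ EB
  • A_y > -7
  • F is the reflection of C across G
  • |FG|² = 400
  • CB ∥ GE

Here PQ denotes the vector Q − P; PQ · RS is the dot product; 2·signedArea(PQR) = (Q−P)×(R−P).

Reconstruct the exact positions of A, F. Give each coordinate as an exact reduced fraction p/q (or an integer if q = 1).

1. F_x = 25  [F is the reflection of C across G]
2. F_y = -34  [F is the reflection of C across G]
   → F = (25, -34)
3. A_x = 3  [line 12·x + 16·y + 60 = 0 ∩ |AF|² = 1268]
4. A_y = -6  [line 12·x + 16·y + 60 = 0 ∩ |AF|² = 1268]
   → A = (3, -6)

A = (3, -6)
F = (25, -34)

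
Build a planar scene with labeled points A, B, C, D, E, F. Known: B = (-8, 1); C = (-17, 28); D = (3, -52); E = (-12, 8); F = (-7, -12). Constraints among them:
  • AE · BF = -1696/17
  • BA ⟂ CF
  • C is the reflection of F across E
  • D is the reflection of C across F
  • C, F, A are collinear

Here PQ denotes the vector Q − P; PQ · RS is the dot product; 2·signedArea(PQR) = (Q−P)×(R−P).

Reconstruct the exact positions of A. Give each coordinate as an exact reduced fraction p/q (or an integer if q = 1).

1. A_x = -172/17  [C, F, A are collinear ∩ BA ⟂ CF]
2. A_y = 8/17  [C, F, A are collinear ∩ BA ⟂ CF]
   → A = (-172/17, 8/17)

A = (-172/17, 8/17)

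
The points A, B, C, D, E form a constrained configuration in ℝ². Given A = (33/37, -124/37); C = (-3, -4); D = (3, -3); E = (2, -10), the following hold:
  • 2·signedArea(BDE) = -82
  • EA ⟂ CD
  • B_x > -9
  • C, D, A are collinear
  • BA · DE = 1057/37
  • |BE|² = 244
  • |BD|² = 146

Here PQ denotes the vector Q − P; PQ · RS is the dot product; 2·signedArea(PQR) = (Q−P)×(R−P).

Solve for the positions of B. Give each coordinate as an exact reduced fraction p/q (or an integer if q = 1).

1. B_x = -8  [2·signedArea(BDE) = -82 ∩ BA · DE = 1057/37]
2. B_y = 2  [2·signedArea(BDE) = -82 ∩ BA · DE = 1057/37]
   → B = (-8, 2)

B = (-8, 2)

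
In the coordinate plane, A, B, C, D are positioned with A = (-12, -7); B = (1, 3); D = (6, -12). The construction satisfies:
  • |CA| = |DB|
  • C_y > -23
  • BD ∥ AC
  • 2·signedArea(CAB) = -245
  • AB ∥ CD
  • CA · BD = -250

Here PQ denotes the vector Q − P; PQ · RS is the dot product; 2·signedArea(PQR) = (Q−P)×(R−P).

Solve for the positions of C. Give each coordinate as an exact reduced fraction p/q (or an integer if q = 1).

C = (-7, -22)

1. C_x = -7  [AB ∥ CD ∩ BD ∥ AC]
2. C_y = -22  [AB ∥ CD ∩ BD ∥ AC]
   → C = (-7, -22)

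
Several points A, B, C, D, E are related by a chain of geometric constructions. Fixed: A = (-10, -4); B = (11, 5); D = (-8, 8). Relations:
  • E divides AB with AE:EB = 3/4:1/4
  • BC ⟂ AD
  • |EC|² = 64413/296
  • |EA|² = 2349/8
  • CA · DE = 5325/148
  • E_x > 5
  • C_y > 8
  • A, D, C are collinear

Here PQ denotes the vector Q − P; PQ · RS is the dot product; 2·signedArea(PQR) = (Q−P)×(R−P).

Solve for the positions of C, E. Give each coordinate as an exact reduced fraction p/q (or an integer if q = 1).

C = (-295/37, 302/37)
E = (23/4, 11/4)

1. C_x = -295/37  [A, D, C are collinear ∩ BC ⟂ AD]
2. C_y = 302/37  [A, D, C are collinear ∩ BC ⟂ AD]
   → C = (-295/37, 302/37)
3. E_x = 23/4  [E divides AB with AE:EB = 3/4:1/4]
4. E_y = 11/4  [E divides AB with AE:EB = 3/4:1/4]
   → E = (23/4, 11/4)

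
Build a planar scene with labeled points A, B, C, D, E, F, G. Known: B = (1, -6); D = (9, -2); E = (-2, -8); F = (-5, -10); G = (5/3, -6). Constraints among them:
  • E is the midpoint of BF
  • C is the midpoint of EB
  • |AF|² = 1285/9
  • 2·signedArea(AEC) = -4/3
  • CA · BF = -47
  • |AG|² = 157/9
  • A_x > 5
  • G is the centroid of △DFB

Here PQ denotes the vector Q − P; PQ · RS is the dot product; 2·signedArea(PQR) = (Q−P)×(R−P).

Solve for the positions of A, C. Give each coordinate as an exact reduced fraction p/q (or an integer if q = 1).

1. C_x = -1/2  [C is the midpoint of EB]
2. C_y = -7  [C is the midpoint of EB]
   → C = (-1/2, -7)
3. A_x = 16/3  [2·signedArea(AEC) = -4/3 ∩ CA · BF = -47]
4. A_y = -4  [2·signedArea(AEC) = -4/3 ∩ CA · BF = -47]
   → A = (16/3, -4)

A = (16/3, -4)
C = (-1/2, -7)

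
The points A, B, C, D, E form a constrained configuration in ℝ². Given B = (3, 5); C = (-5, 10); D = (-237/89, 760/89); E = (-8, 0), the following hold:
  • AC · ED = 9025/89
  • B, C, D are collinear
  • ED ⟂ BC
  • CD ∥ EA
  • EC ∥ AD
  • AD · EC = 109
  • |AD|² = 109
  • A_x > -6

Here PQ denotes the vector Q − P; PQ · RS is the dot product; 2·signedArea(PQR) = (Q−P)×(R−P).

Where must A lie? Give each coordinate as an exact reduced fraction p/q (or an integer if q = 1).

1. A_x = -504/89  [EC ∥ AD ∩ CD ∥ EA]
2. A_y = -130/89  [EC ∥ AD ∩ CD ∥ EA]
   → A = (-504/89, -130/89)

A = (-504/89, -130/89)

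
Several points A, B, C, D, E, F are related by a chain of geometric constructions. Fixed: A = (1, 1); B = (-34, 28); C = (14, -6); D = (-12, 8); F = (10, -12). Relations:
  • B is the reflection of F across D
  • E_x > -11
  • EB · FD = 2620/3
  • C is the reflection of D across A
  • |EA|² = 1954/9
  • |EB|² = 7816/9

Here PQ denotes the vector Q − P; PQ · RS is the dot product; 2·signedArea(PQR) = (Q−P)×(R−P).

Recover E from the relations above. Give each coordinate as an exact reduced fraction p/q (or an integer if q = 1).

1. E_x = -32/3  [line 22·x + -20·y + 1304/3 = 0 ∩ |EB|² = 7816/9]
2. E_y = 10  [line 22·x + -20·y + 1304/3 = 0 ∩ |EB|² = 7816/9]
   → E = (-32/3, 10)

E = (-32/3, 10)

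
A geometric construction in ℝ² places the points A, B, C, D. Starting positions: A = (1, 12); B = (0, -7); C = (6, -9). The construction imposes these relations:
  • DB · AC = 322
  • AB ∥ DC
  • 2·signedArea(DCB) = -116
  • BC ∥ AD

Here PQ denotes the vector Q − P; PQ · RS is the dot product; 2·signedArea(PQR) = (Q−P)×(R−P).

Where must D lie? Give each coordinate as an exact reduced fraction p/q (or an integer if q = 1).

1. D_x = 7  [AB ∥ DC ∩ BC ∥ AD]
2. D_y = 10  [AB ∥ DC ∩ BC ∥ AD]
   → D = (7, 10)

D = (7, 10)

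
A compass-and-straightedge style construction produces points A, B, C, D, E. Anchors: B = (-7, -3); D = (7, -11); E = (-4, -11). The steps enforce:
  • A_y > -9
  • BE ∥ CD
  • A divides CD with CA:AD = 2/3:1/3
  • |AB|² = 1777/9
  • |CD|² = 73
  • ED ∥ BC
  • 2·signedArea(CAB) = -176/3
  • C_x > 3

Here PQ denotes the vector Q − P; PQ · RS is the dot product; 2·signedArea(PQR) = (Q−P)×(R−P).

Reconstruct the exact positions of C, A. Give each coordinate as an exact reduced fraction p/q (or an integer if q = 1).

A = (6, -25/3)
C = (4, -3)

1. C_x = 4  [BE ∥ CD ∩ ED ∥ BC]
2. C_y = -3  [BE ∥ CD ∩ ED ∥ BC]
   → C = (4, -3)
3. A_x = 6  [A divides CD with CA:AD = 2/3:1/3]
4. A_y = -25/3  [A divides CD with CA:AD = 2/3:1/3]
   → A = (6, -25/3)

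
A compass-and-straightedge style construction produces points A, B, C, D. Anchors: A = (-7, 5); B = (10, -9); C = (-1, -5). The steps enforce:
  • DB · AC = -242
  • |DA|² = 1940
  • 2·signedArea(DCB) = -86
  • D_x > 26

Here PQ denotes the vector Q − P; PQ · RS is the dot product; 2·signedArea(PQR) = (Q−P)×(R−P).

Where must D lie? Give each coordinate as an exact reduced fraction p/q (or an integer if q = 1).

D = (27, -23)

1. D_x = 27  [2·signedArea(DCB) = -86 ∩ DB · AC = -242]
2. D_y = -23  [2·signedArea(DCB) = -86 ∩ DB · AC = -242]
   → D = (27, -23)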